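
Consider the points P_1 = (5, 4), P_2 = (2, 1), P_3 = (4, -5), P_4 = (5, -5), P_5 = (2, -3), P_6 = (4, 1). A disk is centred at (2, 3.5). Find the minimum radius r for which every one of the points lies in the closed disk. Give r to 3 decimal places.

The required radius is the distance from (2, 3.5) to the farthest point.
Squared distances: 9.25, 6.25, 76.25, 81.25, 42.25, 10.25.
Maximum is 81.25, attained at P_4.
r = √(81.25) ≈ 9.014.

9.014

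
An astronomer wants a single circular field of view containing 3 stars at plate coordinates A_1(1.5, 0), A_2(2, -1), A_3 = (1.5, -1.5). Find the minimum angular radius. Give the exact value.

Side lengths²: A_1A_2² = 1.25, A_1A_3² = 2.25, A_2A_3² = 0.5.
Since A_1A_3² = 2.25 ≥ 1.25 + 0.5 = 1.75, the angle opposite A_1A_3 is not acute, so the smallest enclosing circle has A_1A_3 as diameter.
Centre = midpoint of A_1A_3 = (1.5, -0.75), r² = 2.25/4 = 0.5625.
r = √(0.5625) = 0.75.

0.75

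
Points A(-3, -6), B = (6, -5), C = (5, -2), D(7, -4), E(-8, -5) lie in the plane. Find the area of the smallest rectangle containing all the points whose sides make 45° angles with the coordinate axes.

In coordinates u = x + y, v = x − y the rectangle is axis-aligned; the map (x,y)→(u,v) scales areas by 2.
u-values: -9, 1, 3, 3, -13; range = 3 − (-13) = 16.
v-values: 3, 11, 7, 11, -3; range = 11 − (-3) = 14.
Area = (16 × 14) / 2 = 112.

112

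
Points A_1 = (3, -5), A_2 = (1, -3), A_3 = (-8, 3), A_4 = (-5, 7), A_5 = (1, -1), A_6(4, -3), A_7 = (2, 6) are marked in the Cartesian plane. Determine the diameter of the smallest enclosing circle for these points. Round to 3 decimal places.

By Welzl's lemma the MEC is supported by two points (diametrically opposite) or three points (on a circumcircle).
The minimum enclosing circle is determined by three boundary points: A_1, A_3, A_4.
Their circumcentre is (-37/34, 16/17) with r² = 60125/1156.
The farthest remaining point A_6 is at distance² 47885/1156 ≤ 60125/1156.
Diameter = 2r = 2√(60125/1156) ≈ 14.424.

14.424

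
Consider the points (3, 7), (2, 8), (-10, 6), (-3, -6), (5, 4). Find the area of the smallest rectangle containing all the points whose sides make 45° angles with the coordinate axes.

In coordinates u = x + y, v = x − y the rectangle is axis-aligned; the map (x,y)→(u,v) scales areas by 2.
u-values: 10, 10, -4, -9, 9; range = 10 − (-9) = 19.
v-values: -4, -6, -16, 3, 1; range = 3 − (-16) = 19.
Area = (19 × 19) / 2 = 180.5.

180.5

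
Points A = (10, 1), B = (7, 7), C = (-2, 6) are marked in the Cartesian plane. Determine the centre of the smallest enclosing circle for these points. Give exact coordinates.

Side lengths²: AB² = 45, AC² = 169, BC² = 82.
Since AC² = 169 ≥ 82 + 45 = 127, the angle opposite AC is not acute, so the smallest enclosing circle has AC as diameter.
Centre = midpoint of AC = (4, 3.5), r² = 169/4 = 42.25.
Centre = (4, 3.5).

(4, 3.5)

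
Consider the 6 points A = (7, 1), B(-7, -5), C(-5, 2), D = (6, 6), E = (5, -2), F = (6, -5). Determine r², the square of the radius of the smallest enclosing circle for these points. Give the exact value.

72.5

A smallest enclosing disk is always determined by at most three of the input points on its boundary.
The farthest pair is B–D with squared distance 290. The circle on this segment as diameter has centre (-0.5, 0.5) and r² = 290/4 = 72.5.
Check A: distance² to centre = 56.5 ≤ 72.5, so it lies inside.
All remaining points lie in this disk, and no smaller disk contains both endpoints, so this is the minimum enclosing circle.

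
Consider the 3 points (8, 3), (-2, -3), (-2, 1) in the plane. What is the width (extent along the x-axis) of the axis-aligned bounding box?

max x = 8, min x = -2, so width = 10.

10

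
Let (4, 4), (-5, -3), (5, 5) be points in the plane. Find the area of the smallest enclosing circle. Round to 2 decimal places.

Call the three points A, B, C in the order given.
Side lengths²: AB² = 130, AC² = 2, BC² = 164.
Since BC² = 164 ≥ 130 + 2 = 132, the angle opposite BC is not acute, so the smallest enclosing circle has BC as diameter.
Centre = midpoint of BC = (0, 1), r² = 164/4 = 41.
Area = π·r² = π·41 ≈ 128.81.

128.81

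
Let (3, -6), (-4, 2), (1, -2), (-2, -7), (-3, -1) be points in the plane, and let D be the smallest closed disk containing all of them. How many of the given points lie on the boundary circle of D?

2

The farthest pair is (3, -6)–(-4, 2) with squared distance 113. The circle on this segment as diameter has centre (-0.5, -2) and r² = 113/4 = 28.25.
Check (1, -2): distance² to centre = 2.25 ≤ 28.25, so it lies inside.
All remaining points lie in this disk, and no smaller disk contains both endpoints, so this is the minimum enclosing circle.
The points at distance exactly r from the centre are (3, -6), (-4, 2) — 2 points.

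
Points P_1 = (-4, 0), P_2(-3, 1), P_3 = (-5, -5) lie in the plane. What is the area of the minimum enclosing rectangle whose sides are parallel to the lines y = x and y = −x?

16

In coordinates u = x + y, v = x − y the rectangle is axis-aligned; the map (x,y)→(u,v) scales areas by 2.
u-values: -4, -2, -10; range = -2 − (-10) = 8.
v-values: -4, -4, 0; range = 0 − (-4) = 4.
Area = (8 × 4) / 2 = 16.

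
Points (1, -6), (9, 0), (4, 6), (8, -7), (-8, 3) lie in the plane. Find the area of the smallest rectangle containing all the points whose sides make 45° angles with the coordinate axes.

195

In coordinates u = x + y, v = x − y the rectangle is axis-aligned; the map (x,y)→(u,v) scales areas by 2.
u-values: -5, 9, 10, 1, -5; range = 10 − (-5) = 15.
v-values: 7, 9, -2, 15, -11; range = 15 − (-11) = 26.
Area = (15 × 26) / 2 = 195.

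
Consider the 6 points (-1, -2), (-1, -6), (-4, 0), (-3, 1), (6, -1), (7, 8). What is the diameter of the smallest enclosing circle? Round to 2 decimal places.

16.12

The farthest pair is (-1, -6)–(7, 8) with squared distance 260. The circle on this segment as diameter has centre (3, 1) and r² = 260/4 = 65.
Check (-1, -2): distance² to centre = 25 ≤ 65, so it lies inside.
All remaining points lie in this disk, and no smaller disk contains both endpoints, so this is the minimum enclosing circle.
Diameter = 2r = 2√65 ≈ 16.12.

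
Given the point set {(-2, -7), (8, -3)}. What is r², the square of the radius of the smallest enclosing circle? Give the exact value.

The smallest circle enclosing two points has them as diameter endpoints.
Centre = midpoint = (3, -5); r² = |(-2, -7)−(8, -3)|²/4 = 116/4 = 29.

29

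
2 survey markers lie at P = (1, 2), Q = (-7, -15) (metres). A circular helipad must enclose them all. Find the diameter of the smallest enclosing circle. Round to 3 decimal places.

The smallest circle enclosing two points has them as diameter endpoints.
Centre = midpoint = (-3, -6.5); r² = |PQ|²/4 = 353/4 = 88.25.
Diameter = 2r = 2√(88.25) ≈ 18.788.

18.788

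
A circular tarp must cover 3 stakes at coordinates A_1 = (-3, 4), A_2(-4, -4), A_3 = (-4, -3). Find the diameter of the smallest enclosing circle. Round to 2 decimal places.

8.06

Side lengths²: A_1A_2² = 65, A_1A_3² = 50, A_2A_3² = 1.
Since A_1A_2² = 65 ≥ 50 + 1 = 51, the angle opposite A_1A_2 is not acute, so the smallest enclosing circle has A_1A_2 as diameter.
Centre = midpoint of A_1A_2 = (-3.5, 0), r² = 65/4 = 16.25.
Diameter = 2r = 2√(16.25) ≈ 8.06.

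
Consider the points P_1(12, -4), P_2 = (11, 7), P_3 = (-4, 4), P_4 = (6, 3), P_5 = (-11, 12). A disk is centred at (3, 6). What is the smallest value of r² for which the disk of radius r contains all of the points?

The required radius is the distance from (3, 6) to the farthest point.
Squared distances: 181, 65, 53, 18, 232.
Maximum is 232, attained at P_5.

232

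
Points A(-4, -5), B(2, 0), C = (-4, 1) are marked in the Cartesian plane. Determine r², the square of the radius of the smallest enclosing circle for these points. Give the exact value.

Side lengths²: AB² = 61, AC² = 36, BC² = 37.
Since AB² = 61 < 37 + 36 = 73, the triangle is acute, so the smallest enclosing circle is the circumcircle.
Circumcentre = (-17/12, -2), r² = 2257/144.

2257/144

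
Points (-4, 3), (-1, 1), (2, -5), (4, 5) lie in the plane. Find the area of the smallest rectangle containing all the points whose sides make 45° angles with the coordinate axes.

84

In coordinates u = x + y, v = x − y the rectangle is axis-aligned; the map (x,y)→(u,v) scales areas by 2.
u-values: -1, 0, -3, 9; range = 9 − (-3) = 12.
v-values: -7, -2, 7, -1; range = 7 − (-7) = 14.
Area = (12 × 14) / 2 = 84.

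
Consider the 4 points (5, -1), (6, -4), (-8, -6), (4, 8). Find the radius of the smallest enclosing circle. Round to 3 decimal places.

A smallest enclosing disk is always determined by at most three of the input points on its boundary.
The minimum enclosing circle is determined by three boundary points: (6, -4), (-8, -6), (4, 8).
Their circumcentre is (-79/43, 37/43) with r² = 157250/1849.
The farthest remaining point (5, -1) is at distance² 92836/1849 ≤ 157250/1849.
r = √(157250/1849) ≈ 9.222.

9.222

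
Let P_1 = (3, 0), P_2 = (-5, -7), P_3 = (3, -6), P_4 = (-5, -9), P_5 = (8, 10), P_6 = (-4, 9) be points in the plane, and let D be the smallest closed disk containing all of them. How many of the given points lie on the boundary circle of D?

The farthest pair is P_4–P_5 with squared distance 530. The circle on this segment as diameter has centre (1.5, 0.5) and r² = 530/4 = 132.5.
Check P_1: distance² to centre = 2.5 ≤ 132.5, so it lies inside.
All remaining points lie in this disk, and no smaller disk contains both endpoints, so this is the minimum enclosing circle.
The points at distance exactly r from the centre are P_4, P_5 — 2 points.

2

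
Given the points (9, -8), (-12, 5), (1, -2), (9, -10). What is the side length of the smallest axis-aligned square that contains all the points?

21

The bounding box has width 21 and height 15.
An axis-aligned square enclosing the set must have side ≥ max(width, height).
So the minimum side is max(21, 15) = 21.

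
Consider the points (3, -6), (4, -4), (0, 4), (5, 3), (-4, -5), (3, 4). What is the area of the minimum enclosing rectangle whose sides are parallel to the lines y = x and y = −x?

In coordinates u = x + y, v = x − y the rectangle is axis-aligned; the map (x,y)→(u,v) scales areas by 2.
u-values: -3, 0, 4, 8, -9, 7; range = 8 − (-9) = 17.
v-values: 9, 8, -4, 2, 1, -1; range = 9 − (-4) = 13.
Area = (17 × 13) / 2 = 110.5.

110.5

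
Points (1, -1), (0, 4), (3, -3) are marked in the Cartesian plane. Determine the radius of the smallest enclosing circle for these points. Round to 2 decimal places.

3.81

Call the three points A, B, C in the order given.
Side lengths²: AB² = 26, AC² = 8, BC² = 58.
Since BC² = 58 ≥ 26 + 8 = 34, the angle opposite BC is not acute, so the smallest enclosing circle has BC as diameter.
Centre = midpoint of BC = (1.5, 0.5), r² = 58/4 = 14.5.
r = √(14.5) ≈ 3.81.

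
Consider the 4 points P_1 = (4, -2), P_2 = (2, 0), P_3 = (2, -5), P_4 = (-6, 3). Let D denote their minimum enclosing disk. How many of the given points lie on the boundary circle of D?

3

By Welzl's lemma the MEC is supported by two points (diametrically opposite) or three points (on a circumcircle).
The minimum enclosing circle is determined by three boundary points: P_1, P_3, P_4.
Their circumcentre is (-1.5, -0.5) with r² = 32.5.
The farthest remaining point P_2 is at distance² 12.5 ≤ 32.5.
The points at distance exactly r from the centre are P_1, P_3, P_4 — 3 points.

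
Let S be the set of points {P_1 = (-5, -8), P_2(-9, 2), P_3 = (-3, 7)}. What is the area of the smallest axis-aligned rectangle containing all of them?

x ranges over [-9, -3], width 6.
y ranges over [-8, 7], height 15.
Area = 6 × 15 = 90.

90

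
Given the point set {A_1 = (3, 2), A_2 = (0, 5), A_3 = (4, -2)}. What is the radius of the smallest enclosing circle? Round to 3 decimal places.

Side lengths²: A_1A_2² = 18, A_1A_3² = 17, A_2A_3² = 65.
Since A_2A_3² = 65 ≥ 18 + 17 = 35, the angle opposite A_2A_3 is not acute, so the smallest enclosing circle has A_2A_3 as diameter.
Centre = midpoint of A_2A_3 = (2, 1.5), r² = 65/4 = 16.25.
r = √(16.25) ≈ 4.031.

4.031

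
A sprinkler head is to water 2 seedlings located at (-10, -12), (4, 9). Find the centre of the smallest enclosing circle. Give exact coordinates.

The smallest circle enclosing two points has them as diameter endpoints.
Centre = midpoint = (-3, -1.5); r² = |(-10, -12)−(4, 9)|²/4 = 637/4 = 159.25.
Centre = (-3, -1.5).

(-3, -1.5)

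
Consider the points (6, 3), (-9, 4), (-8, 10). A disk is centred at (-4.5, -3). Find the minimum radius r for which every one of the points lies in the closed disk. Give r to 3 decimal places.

13.463

The required radius is the distance from (-4.5, -3) to the farthest point.
Squared distances: 146.25, 69.25, 181.25.
Maximum is 181.25, attained at (-8, 10).
r = √(181.25) ≈ 13.463.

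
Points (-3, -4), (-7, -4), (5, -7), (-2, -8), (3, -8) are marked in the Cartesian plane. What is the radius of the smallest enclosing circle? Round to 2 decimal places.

The farthest pair is (-7, -4)–(5, -7) with squared distance 153. The circle on this segment as diameter has centre (-1, -5.5) and r² = 153/4 = 38.25.
Check (-3, -4): distance² to centre = 6.25 ≤ 38.25, so it lies inside.
All remaining points lie in this disk, and no smaller disk contains both endpoints, so this is the minimum enclosing circle.
r = √(38.25) ≈ 6.18.

6.18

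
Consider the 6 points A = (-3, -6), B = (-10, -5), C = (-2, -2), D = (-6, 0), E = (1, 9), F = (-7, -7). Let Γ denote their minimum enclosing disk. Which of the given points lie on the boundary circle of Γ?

B, E, F

The minimum enclosing circle of a finite set is fixed by two of the points (as a diameter) or three (as a circumcircle).
The minimum enclosing circle is determined by three boundary points: B, E, F.
Their circumcentre is (-3.625, 1.3125) with r² = 80.48828125.
The farthest remaining point A is at distance² 53.86328125 ≤ 80.48828125.
The points at distance exactly r from the centre are B, E, F — 3 points.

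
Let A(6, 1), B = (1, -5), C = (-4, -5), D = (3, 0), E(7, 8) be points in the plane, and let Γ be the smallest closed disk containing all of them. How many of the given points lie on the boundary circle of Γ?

2

A smallest enclosing disk is always determined by at most three of the input points on its boundary.
The farthest pair is C–E with squared distance 290. The circle on this segment as diameter has centre (1.5, 1.5) and r² = 290/4 = 72.5.
Check A: distance² to centre = 20.5 ≤ 72.5, so it lies inside.
All remaining points lie in this disk, and no smaller disk contains both endpoints, so this is the minimum enclosing circle.
The points at distance exactly r from the centre are C, E — 2 points.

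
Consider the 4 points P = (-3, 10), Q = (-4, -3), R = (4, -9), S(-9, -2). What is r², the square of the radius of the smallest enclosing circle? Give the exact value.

The farthest pair is P–R with squared distance 410. The circle on this segment as diameter has centre (0.5, 0.5) and r² = 410/4 = 102.5.
Check Q: distance² to centre = 32.5 ≤ 102.5, so it lies inside.
All remaining points lie in this disk, and no smaller disk contains both endpoints, so this is the minimum enclosing circle.

102.5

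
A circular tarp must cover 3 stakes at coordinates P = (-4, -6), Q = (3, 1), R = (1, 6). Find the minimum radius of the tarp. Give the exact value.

6.5

Side lengths²: PQ² = 98, PR² = 169, QR² = 29.
Since PR² = 169 ≥ 98 + 29 = 127, the angle opposite PR is not acute, so the smallest enclosing circle has PR as diameter.
Centre = midpoint of PR = (-1.5, 0), r² = 169/4 = 42.25.
r = √(42.25) = 6.5.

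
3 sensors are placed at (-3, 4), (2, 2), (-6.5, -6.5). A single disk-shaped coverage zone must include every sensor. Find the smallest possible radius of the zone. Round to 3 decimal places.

6.021

Call the three points A, B, C in the order given.
Side lengths²: AB² = 29, AC² = 122.5, BC² = 144.5.
Since BC² = 144.5 < 122.5 + 29 = 151.5, the triangle is acute, so the smallest enclosing circle is the circumcircle.
Circumcentre = (-2.5, -2), r² = 36.25.
r = √(36.25) ≈ 6.021.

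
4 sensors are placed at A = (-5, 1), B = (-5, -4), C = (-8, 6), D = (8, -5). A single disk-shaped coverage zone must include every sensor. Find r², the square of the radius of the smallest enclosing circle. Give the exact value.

A smallest enclosing disk is always determined by at most three of the input points on its boundary.
The farthest pair is C–D with squared distance 377. The circle on this segment as diameter has centre (0, 0.5) and r² = 377/4 = 94.25.
Check A: distance² to centre = 25.25 ≤ 94.25, so it lies inside.
All remaining points lie in this disk, and no smaller disk contains both endpoints, so this is the minimum enclosing circle.

94.25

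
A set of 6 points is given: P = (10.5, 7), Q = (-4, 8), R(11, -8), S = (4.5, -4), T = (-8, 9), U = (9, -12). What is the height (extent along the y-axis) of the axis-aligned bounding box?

max y = 9, min y = -12, so height = 21.

21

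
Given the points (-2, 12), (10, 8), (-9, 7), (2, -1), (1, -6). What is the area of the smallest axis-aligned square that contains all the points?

361

The bounding box has width 19 and height 18.
An axis-aligned square enclosing the set must have side ≥ max(width, height).
So the minimum side is max(19, 18) = 19.
Area = 19² = 361.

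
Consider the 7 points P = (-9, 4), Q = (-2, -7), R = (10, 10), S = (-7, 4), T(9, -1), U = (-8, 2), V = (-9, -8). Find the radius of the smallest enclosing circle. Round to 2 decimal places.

The minimum enclosing circle of a finite set is fixed by two of the points (as a diameter) or three (as a circumcircle).
The farthest pair is R–V with squared distance 685. The circle on this segment as diameter has centre (0.5, 1) and r² = 685/4 = 171.25.
Check P: distance² to centre = 99.25 ≤ 171.25, so it lies inside.
All remaining points lie in this disk, and no smaller disk contains both endpoints, so this is the minimum enclosing circle.
r = √(171.25) ≈ 13.09.

13.09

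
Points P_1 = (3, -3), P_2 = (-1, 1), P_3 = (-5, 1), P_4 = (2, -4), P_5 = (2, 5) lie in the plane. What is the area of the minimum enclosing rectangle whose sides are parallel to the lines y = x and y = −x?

66

In coordinates u = x + y, v = x − y the rectangle is axis-aligned; the map (x,y)→(u,v) scales areas by 2.
u-values: 0, 0, -4, -2, 7; range = 7 − (-4) = 11.
v-values: 6, -2, -6, 6, -3; range = 6 − (-6) = 12.
Area = (11 × 12) / 2 = 66.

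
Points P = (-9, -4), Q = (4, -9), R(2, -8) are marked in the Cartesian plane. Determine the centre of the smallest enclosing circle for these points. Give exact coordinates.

(-2.5, -6.5)

Side lengths²: PQ² = 194, PR² = 137, QR² = 5.
Since PQ² = 194 ≥ 137 + 5 = 142, the angle opposite PQ is not acute, so the smallest enclosing circle has PQ as diameter.
Centre = midpoint of PQ = (-2.5, -6.5), r² = 194/4 = 48.5.
Centre = (-2.5, -6.5).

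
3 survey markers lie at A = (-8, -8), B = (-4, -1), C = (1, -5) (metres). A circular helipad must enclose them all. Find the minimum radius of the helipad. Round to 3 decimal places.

Side lengths²: AB² = 65, AC² = 90, BC² = 41.
Since AC² = 90 < 65 + 41 = 106, the triangle is acute, so the smallest enclosing circle is the circumcircle.
Circumcentre = (-127/34, -197/34), r² = 13325/578.
r = √(13325/578) ≈ 4.801.

4.801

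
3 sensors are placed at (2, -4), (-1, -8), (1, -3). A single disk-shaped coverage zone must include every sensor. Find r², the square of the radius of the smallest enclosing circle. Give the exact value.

7.25

Call the three points A, B, C in the order given.
Side lengths²: AB² = 25, AC² = 2, BC² = 29.
Since BC² = 29 ≥ 25 + 2 = 27, the angle opposite BC is not acute, so the smallest enclosing circle has BC as diameter.
Centre = midpoint of BC = (0, -5.5), r² = 29/4 = 7.25.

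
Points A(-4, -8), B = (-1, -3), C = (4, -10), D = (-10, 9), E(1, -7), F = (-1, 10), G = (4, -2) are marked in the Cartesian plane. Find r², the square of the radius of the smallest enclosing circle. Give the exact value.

139.25

The farthest pair is C–D with squared distance 557. The circle on this segment as diameter has centre (-3, -0.5) and r² = 557/4 = 139.25.
Check A: distance² to centre = 57.25 ≤ 139.25, so it lies inside.
All remaining points lie in this disk, and no smaller disk contains both endpoints, so this is the minimum enclosing circle.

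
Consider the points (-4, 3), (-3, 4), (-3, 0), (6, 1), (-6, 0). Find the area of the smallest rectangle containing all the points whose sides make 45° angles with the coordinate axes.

78

In coordinates u = x + y, v = x − y the rectangle is axis-aligned; the map (x,y)→(u,v) scales areas by 2.
u-values: -1, 1, -3, 7, -6; range = 7 − (-6) = 13.
v-values: -7, -7, -3, 5, -6; range = 5 − (-7) = 12.
Area = (13 × 12) / 2 = 78.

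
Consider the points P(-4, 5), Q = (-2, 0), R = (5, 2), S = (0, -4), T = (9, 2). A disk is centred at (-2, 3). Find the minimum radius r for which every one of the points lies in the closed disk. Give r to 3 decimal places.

The required radius is the distance from (-2, 3) to the farthest point.
Squared distances: 8, 9, 50, 53, 122.
Maximum is 122, attained at T.
r = √122 ≈ 11.045.

11.045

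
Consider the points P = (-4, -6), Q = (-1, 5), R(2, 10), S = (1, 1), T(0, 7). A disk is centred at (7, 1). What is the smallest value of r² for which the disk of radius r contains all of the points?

170

The required radius is the distance from (7, 1) to the farthest point.
Squared distances: 170, 80, 106, 36, 85.
Maximum is 170, attained at P.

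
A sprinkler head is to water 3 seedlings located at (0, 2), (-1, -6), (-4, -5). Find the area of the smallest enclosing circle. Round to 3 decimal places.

Call the three points A, B, C in the order given.
Side lengths²: AB² = 65, AC² = 65, BC² = 10.
Since AC² = 65 < 65 + 10 = 75, the triangle is acute, so the smallest enclosing circle is the circumcircle.
Circumcentre = (-1.3, -1.9), r² = 16.9.
Area = π·r² = π·16.9 ≈ 53.093.

53.093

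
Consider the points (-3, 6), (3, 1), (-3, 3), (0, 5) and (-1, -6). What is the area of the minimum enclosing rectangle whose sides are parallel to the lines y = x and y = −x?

In coordinates u = x + y, v = x − y the rectangle is axis-aligned; the map (x,y)→(u,v) scales areas by 2.
u-values: 3, 4, 0, 5, -7; range = 5 − (-7) = 12.
v-values: -9, 2, -6, -5, 5; range = 5 − (-9) = 14.
Area = (12 × 14) / 2 = 84.

84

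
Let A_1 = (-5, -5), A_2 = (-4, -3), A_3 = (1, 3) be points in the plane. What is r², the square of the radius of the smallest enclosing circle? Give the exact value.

25

Side lengths²: A_1A_2² = 5, A_1A_3² = 100, A_2A_3² = 61.
Since A_1A_3² = 100 ≥ 61 + 5 = 66, the angle opposite A_1A_3 is not acute, so the smallest enclosing circle has A_1A_3 as diameter.
Centre = midpoint of A_1A_3 = (-2, -1), r² = 100/4 = 25.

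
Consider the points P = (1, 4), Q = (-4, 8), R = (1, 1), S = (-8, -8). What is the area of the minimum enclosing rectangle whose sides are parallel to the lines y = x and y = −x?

In coordinates u = x + y, v = x − y the rectangle is axis-aligned; the map (x,y)→(u,v) scales areas by 2.
u-values: 5, 4, 2, -16; range = 5 − (-16) = 21.
v-values: -3, -12, 0, 0; range = 0 − (-12) = 12.
Area = (21 × 12) / 2 = 126.

126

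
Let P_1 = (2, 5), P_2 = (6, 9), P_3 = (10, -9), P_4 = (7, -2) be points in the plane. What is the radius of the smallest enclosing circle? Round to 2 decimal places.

The farthest pair is P_2–P_3 with squared distance 340. The circle on this segment as diameter has centre (8, 0) and r² = 340/4 = 85.
Check P_1: distance² to centre = 61 ≤ 85, so it lies inside.
All remaining points lie in this disk, and no smaller disk contains both endpoints, so this is the minimum enclosing circle.
r = √85 ≈ 9.22.

9.22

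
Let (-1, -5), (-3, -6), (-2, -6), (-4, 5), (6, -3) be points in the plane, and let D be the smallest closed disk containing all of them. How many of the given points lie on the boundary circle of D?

3

A smallest enclosing disk is always determined by at most three of the input points on its boundary.
The minimum enclosing circle is determined by three boundary points: (-3, -6), (-4, 5), (6, -3).
Their circumcentre is (1/17, -3/17) with r² = 12505/289.
The farthest remaining point (-2, -6) is at distance² 11026/289 ≤ 12505/289.
The points at distance exactly r from the centre are (-3, -6), (-4, 5), (6, -3) — 3 points.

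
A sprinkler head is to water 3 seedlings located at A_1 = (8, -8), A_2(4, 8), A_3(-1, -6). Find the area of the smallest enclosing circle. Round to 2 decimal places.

Side lengths²: A_1A_2² = 272, A_1A_3² = 85, A_2A_3² = 221.
Since A_1A_2² = 272 < 221 + 85 = 306, the triangle is acute, so the smallest enclosing circle is the circumcircle.
Circumcentre = (5, -0.25), r² = 69.0625.
Area = π·r² = π·69.0625 ≈ 216.97.

216.97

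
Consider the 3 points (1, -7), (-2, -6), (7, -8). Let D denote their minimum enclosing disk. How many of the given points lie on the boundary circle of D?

Call the three points A, B, C in the order given.
Side lengths²: AB² = 10, AC² = 37, BC² = 85.
Since BC² = 85 ≥ 37 + 10 = 47, the angle opposite BC is not acute, so the smallest enclosing circle has BC as diameter.
Centre = midpoint of BC = (2.5, -7), r² = 85/4 = 21.25.
The points at distance exactly r from the centre are (-2, -6), (7, -8) — 2 points.

2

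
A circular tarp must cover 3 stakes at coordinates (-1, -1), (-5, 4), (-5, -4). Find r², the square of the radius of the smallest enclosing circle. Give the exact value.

Call the three points A, B, C in the order given.
Side lengths²: AB² = 41, AC² = 25, BC² = 64.
Since BC² = 64 < 41 + 25 = 66, the triangle is acute, so the smallest enclosing circle is the circumcircle.
Circumcentre = (-4.875, 0), r² = 16.015625.

16.015625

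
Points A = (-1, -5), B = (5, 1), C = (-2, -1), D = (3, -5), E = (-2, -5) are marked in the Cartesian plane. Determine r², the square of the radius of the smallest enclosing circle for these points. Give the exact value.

By Welzl's lemma the MEC is supported by two points (diametrically opposite) or three points (on a circumcircle).
The farthest pair is B–E with squared distance 85. The circle on this segment as diameter has centre (1.5, -2) and r² = 85/4 = 21.25.
Check A: distance² to centre = 15.25 ≤ 21.25, so it lies inside.
All remaining points lie in this disk, and no smaller disk contains both endpoints, so this is the minimum enclosing circle.

21.25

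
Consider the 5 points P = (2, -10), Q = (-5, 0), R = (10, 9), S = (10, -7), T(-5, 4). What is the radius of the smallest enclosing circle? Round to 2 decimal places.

The minimum enclosing circle is determined by three boundary points: P, R, T.
Their circumcentre is (65/14, 1/14) with r² = 10625/98.
The farthest remaining point Q is at distance² 9113/98 ≤ 10625/98.
r = √(10625/98) ≈ 10.41.

10.41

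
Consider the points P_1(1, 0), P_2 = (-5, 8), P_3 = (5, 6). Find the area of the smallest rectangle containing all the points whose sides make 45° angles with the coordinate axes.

70

In coordinates u = x + y, v = x − y the rectangle is axis-aligned; the map (x,y)→(u,v) scales areas by 2.
u-values: 1, 3, 11; range = 11 − 1 = 10.
v-values: 1, -13, -1; range = 1 − (-13) = 14.
Area = (10 × 14) / 2 = 70.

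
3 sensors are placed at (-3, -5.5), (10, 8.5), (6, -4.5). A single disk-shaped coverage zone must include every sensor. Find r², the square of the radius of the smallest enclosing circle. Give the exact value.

Call the three points A, B, C in the order given.
Side lengths²: AB² = 365, AC² = 82, BC² = 185.
Since AB² = 365 ≥ 185 + 82 = 267, the angle opposite AB is not acute, so the smallest enclosing circle has AB as diameter.
Centre = midpoint of AB = (3.5, 1.5), r² = 365/4 = 91.25.

91.25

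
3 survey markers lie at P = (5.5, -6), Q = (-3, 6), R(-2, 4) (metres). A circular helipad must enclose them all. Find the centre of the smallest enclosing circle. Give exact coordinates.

(1.25, 0)

Side lengths²: PQ² = 216.25, PR² = 156.25, QR² = 5.
Since PQ² = 216.25 ≥ 156.25 + 5 = 161.25, the angle opposite PQ is not acute, so the smallest enclosing circle has PQ as diameter.
Centre = midpoint of PQ = (1.25, 0), r² = 216.25/4 = 54.0625.
Centre = (1.25, 0).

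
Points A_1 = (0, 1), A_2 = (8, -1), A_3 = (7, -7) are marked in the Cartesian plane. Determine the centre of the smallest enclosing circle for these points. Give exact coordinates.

Side lengths²: A_1A_2² = 68, A_1A_3² = 113, A_2A_3² = 37.
Since A_1A_3² = 113 ≥ 68 + 37 = 105, the angle opposite A_1A_3 is not acute, so the smallest enclosing circle has A_1A_3 as diameter.
Centre = midpoint of A_1A_3 = (3.5, -3), r² = 113/4 = 28.25.
Centre = (3.5, -3).

(3.5, -3)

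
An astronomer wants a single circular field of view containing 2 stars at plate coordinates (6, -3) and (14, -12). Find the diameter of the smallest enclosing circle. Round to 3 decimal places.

12.042

The smallest circle enclosing two points has them as diameter endpoints.
Centre = midpoint = (10, -7.5); r² = |(6, -3)−(14, -12)|²/4 = 145/4 = 36.25.
Diameter = 2r = 2√(36.25) ≈ 12.042.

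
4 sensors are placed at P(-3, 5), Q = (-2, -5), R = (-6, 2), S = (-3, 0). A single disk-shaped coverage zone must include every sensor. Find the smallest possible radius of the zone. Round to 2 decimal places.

5.02

The minimum enclosing circle of a finite set is fixed by two of the points (as a diameter) or three (as a circumcircle).
The farthest pair is P–Q with squared distance 101. The circle on this segment as diameter has centre (-2.5, 0) and r² = 101/4 = 25.25.
Check R: distance² to centre = 16.25 ≤ 25.25, so it lies inside.
All remaining points lie in this disk, and no smaller disk contains both endpoints, so this is the minimum enclosing circle.
r = √(25.25) ≈ 5.02.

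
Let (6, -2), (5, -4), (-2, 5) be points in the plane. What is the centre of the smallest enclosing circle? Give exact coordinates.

Call the three points A, B, C in the order given.
Side lengths²: AB² = 5, AC² = 113, BC² = 130.
Since BC² = 130 ≥ 113 + 5 = 118, the angle opposite BC is not acute, so the smallest enclosing circle has BC as diameter.
Centre = midpoint of BC = (1.5, 0.5), r² = 130/4 = 32.5.
Centre = (1.5, 0.5).

(1.5, 0.5)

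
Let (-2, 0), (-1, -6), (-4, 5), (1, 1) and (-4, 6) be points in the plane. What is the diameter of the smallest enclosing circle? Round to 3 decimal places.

The farthest pair is (-1, -6)–(-4, 6) with squared distance 153. The circle on this segment as diameter has centre (-2.5, 0) and r² = 153/4 = 38.25.
Check (-2, 0): distance² to centre = 0.25 ≤ 38.25, so it lies inside.
All remaining points lie in this disk, and no smaller disk contains both endpoints, so this is the minimum enclosing circle.
Diameter = 2r = 2√(38.25) ≈ 12.369.

12.369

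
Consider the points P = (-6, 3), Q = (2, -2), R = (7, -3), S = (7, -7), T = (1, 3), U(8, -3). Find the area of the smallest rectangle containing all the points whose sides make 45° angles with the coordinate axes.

In coordinates u = x + y, v = x − y the rectangle is axis-aligned; the map (x,y)→(u,v) scales areas by 2.
u-values: -3, 0, 4, 0, 4, 5; range = 5 − (-3) = 8.
v-values: -9, 4, 10, 14, -2, 11; range = 14 − (-9) = 23.
Area = (8 × 23) / 2 = 92.

92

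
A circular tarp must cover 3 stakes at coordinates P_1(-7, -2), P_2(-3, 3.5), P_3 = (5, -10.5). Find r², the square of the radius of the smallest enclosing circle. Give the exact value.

65.01015625

Side lengths²: P_1P_2² = 46.25, P_1P_3² = 216.25, P_2P_3² = 260.
Since P_2P_3² = 260 < 216.25 + 46.25 = 262.5, the triangle is acute, so the smallest enclosing circle is the circumcircle.
Circumcentre = (0.9125, -3.55), r² = 65.01015625.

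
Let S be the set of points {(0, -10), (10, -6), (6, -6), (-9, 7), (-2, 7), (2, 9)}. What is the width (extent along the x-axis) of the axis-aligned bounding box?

max x = 10, min x = -9, so width = 19.

19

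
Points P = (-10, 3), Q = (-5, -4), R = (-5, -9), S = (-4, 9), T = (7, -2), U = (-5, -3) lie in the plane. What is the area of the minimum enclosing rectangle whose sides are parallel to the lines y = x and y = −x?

In coordinates u = x + y, v = x − y the rectangle is axis-aligned; the map (x,y)→(u,v) scales areas by 2.
u-values: -7, -9, -14, 5, 5, -8; range = 5 − (-14) = 19.
v-values: -13, -1, 4, -13, 9, -2; range = 9 − (-13) = 22.
Area = (19 × 22) / 2 = 209.

209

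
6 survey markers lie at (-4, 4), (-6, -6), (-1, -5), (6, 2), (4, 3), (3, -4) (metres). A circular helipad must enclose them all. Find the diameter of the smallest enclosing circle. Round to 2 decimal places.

14.42

The minimum enclosing circle of a finite set is fixed by two of the points (as a diameter) or three (as a circumcircle).
The farthest pair is (-6, -6)–(6, 2) with squared distance 208. The circle on this segment as diameter has centre (0, -2) and r² = 208/4 = 52.
Check (-4, 4): distance² to centre = 52 ≤ 52, so it lies inside.
All remaining points lie in this disk, and no smaller disk contains both endpoints, so this is the minimum enclosing circle.
Diameter = 2r = 2√52 ≈ 14.42.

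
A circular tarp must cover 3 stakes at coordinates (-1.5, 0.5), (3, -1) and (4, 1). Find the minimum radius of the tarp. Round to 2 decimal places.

Call the three points A, B, C in the order given.
Side lengths²: AB² = 22.5, AC² = 30.5, BC² = 5.
Since AC² = 30.5 ≥ 22.5 + 5 = 27.5, the angle opposite AC is not acute, so the smallest enclosing circle has AC as diameter.
Centre = midpoint of AC = (1.25, 0.75), r² = 30.5/4 = 7.625.
r = √(7.625) ≈ 2.76.

2.76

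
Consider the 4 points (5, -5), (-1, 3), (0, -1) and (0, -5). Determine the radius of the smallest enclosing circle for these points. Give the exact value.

A smallest enclosing disk is always determined by at most three of the input points on its boundary.
The farthest pair is (5, -5)–(-1, 3) with squared distance 100. The circle on this segment as diameter has centre (2, -1) and r² = 100/4 = 25.
Check (0, -1): distance² to centre = 4 ≤ 25, so it lies inside.
All remaining points lie in this disk, and no smaller disk contains both endpoints, so this is the minimum enclosing circle.
r = √25 = 5.

5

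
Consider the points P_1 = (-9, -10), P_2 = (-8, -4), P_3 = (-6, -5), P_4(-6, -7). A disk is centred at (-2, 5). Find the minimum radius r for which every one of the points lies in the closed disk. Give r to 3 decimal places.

The required radius is the distance from (-2, 5) to the farthest point.
Squared distances: 274, 117, 116, 160.
Maximum is 274, attained at P_1.
r = √274 ≈ 16.553.

16.553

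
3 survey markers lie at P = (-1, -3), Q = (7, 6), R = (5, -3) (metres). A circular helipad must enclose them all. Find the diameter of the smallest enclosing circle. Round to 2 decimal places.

12.04

Side lengths²: PQ² = 145, PR² = 36, QR² = 85.
Since PQ² = 145 ≥ 85 + 36 = 121, the angle opposite PQ is not acute, so the smallest enclosing circle has PQ as diameter.
Centre = midpoint of PQ = (3, 1.5), r² = 145/4 = 36.25.
Diameter = 2r = 2√(36.25) ≈ 12.04.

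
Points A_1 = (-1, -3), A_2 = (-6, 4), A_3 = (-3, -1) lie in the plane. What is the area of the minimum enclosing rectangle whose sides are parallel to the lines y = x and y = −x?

In coordinates u = x + y, v = x − y the rectangle is axis-aligned; the map (x,y)→(u,v) scales areas by 2.
u-values: -4, -2, -4; range = -2 − (-4) = 2.
v-values: 2, -10, -2; range = 2 − (-10) = 12.
Area = (2 × 12) / 2 = 12.

12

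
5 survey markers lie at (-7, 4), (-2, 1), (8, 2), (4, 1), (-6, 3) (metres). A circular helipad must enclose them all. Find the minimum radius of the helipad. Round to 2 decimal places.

The minimum enclosing circle of a finite set is fixed by two of the points (as a diameter) or three (as a circumcircle).
The farthest pair is (-7, 4)–(8, 2) with squared distance 229. The circle on this segment as diameter has centre (0.5, 3) and r² = 229/4 = 57.25.
Check (-2, 1): distance² to centre = 10.25 ≤ 57.25, so it lies inside.
All remaining points lie in this disk, and no smaller disk contains both endpoints, so this is the minimum enclosing circle.
r = √(57.25) ≈ 7.57.

7.57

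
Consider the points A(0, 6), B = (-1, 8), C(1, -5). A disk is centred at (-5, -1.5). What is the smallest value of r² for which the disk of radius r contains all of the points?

The required radius is the distance from (-5, -1.5) to the farthest point.
Squared distances: 81.25, 106.25, 48.25.
Maximum is 106.25, attained at B.

106.25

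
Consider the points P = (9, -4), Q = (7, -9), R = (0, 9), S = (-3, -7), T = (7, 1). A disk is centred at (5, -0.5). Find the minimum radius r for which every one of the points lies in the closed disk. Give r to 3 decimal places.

The required radius is the distance from (5, -0.5) to the farthest point.
Squared distances: 28.25, 76.25, 115.25, 106.25, 6.25.
Maximum is 115.25, attained at R.
r = √(115.25) ≈ 10.735.

10.735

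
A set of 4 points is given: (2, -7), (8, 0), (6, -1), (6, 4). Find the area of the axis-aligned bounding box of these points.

66

x ranges over [2, 8], width 6.
y ranges over [-7, 4], height 11.
Area = 6 × 11 = 66.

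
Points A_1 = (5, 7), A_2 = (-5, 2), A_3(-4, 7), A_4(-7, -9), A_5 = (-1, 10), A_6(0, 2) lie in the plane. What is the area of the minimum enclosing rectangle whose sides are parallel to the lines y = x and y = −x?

182

In coordinates u = x + y, v = x − y the rectangle is axis-aligned; the map (x,y)→(u,v) scales areas by 2.
u-values: 12, -3, 3, -16, 9, 2; range = 12 − (-16) = 28.
v-values: -2, -7, -11, 2, -11, -2; range = 2 − (-11) = 13.
Area = (28 × 13) / 2 = 182.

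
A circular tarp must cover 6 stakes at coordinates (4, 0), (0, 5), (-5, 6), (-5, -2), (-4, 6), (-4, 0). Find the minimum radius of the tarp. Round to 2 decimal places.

5.54

The minimum enclosing circle of a finite set is fixed by two of the points (as a diameter) or three (as a circumcircle).
The minimum enclosing circle is determined by three boundary points: (4, 0), (-5, 6), (-5, -2).
Their circumcentre is (-7/6, 2) with r² = 1105/36.
The farthest remaining point (-4, 6) is at distance² 865/36 ≤ 1105/36.
r = √(1105/36) ≈ 5.54.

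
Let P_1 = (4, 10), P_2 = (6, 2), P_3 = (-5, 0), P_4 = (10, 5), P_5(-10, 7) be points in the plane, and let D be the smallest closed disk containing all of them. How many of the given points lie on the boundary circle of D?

By Welzl's lemma the MEC is supported by two points (diametrically opposite) or three points (on a circumcircle).
The farthest pair is P_4–P_5 with squared distance 404. The circle on this segment as diameter has centre (0, 6) and r² = 404/4 = 101.
Check P_1: distance² to centre = 32 ≤ 101, so it lies inside.
All remaining points lie in this disk, and no smaller disk contains both endpoints, so this is the minimum enclosing circle.
The points at distance exactly r from the centre are P_4, P_5 — 2 points.

2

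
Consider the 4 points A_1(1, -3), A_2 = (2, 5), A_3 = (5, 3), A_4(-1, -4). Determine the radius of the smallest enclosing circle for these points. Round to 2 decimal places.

4.78

By Welzl's lemma the MEC is supported by two points (diametrically opposite) or three points (on a circumcircle).
The minimum enclosing circle is determined by three boundary points: A_2, A_3, A_4.
Their circumcentre is (23/22, 7/22) with r² = 5525/242.
The farthest remaining point A_1 is at distance² 2665/242 ≤ 5525/242.
r = √(5525/242) ≈ 4.78.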